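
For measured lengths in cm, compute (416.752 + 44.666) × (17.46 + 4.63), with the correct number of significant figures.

1.019 × 10⁴ cm²

416.752 + 44.666 = 461.418, limited to 3 d.p. → 6 s.f.; 17.46 + 4.63 = 22.09, limited to 2 d.p. → 4 s.f.
Carrying full precision, 461.418 × 22.09 = 10192.72362; keep min(6, 4) = 4 s.f.
Rounded to 4 significant figures: 1.019 × 10⁴ cm².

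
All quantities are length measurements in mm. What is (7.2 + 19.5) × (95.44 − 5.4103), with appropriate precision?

2.40 × 10^3 mm²

7.2 + 19.5 = 26.7, limited to 1 d.p. → 3 s.f.; 95.44 − 5.4103 = 90.0297, limited to 2 d.p. → 4 s.f.
Carrying full precision, 26.7 × 90.0297 = 2403.79299; keep min(3, 4) = 3 s.f.
Rounded to 3 significant figures: 2.40 × 10^3 mm².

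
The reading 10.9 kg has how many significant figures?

10.9: zeros between nonzero digits are significant.

3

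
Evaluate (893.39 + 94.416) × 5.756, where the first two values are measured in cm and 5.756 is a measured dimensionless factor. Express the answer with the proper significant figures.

893.39 cm + 94.416 cm = 987.806 cm; the sum is limited to 2 decimal places (5 s.f.).
Carrying full precision, 987.806 × 5.756 = 5685.811336 cm; 5.756 has 4 s.f., so the result keeps min(5, 4) = 4 s.f.
Rounded to 4 significant figures: 5686 cm.

5686 cm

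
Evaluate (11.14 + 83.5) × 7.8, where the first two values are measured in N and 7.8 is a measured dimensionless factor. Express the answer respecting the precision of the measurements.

7.4 × 10^2 N

11.14 N + 83.5 N = 94.64 N; the sum is limited to 1 decimal place (3 s.f.).
Carrying full precision, 94.64 × 7.8 = 738.192 N; 7.8 has 2 s.f., so the result keeps min(3, 2) = 2 s.f.
Rounded to 2 significant figures: 7.4 × 10^2 N.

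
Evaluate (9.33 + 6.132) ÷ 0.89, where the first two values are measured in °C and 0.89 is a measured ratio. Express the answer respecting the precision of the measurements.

17 °C

9.33 °C + 6.132 °C = 15.462 °C; the sum is limited to 2 decimal places (4 s.f.).
Carrying full precision, 15.462 ÷ 0.89 = 17.3730337079… °C; 0.89 has 2 s.f., so the result keeps min(4, 2) = 2 s.f.
Rounded to 2 significant figures: 17 °C.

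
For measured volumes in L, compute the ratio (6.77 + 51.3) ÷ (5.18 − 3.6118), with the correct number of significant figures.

37.0

6.77 + 51.3 = 58.07, limited to 1 d.p. → 3 s.f.; 5.18 − 3.6118 = 1.5682, limited to 2 d.p. → 3 s.f.
Carrying full precision, 58.07 ÷ 1.5682 = 37.0297155975…; keep min(3, 3) = 3 s.f.
Rounded to 3 significant figures: 37.0.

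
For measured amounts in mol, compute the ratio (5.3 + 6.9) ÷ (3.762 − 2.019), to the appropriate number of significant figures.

5.3 + 6.9 = 12.2, limited to 1 d.p. → 3 s.f.; 3.762 − 2.019 = 1.743, limited to 3 d.p. → 4 s.f.
Carrying full precision, 12.2 ÷ 1.743 = 6.99942627653…; keep min(3, 4) = 3 s.f.
Rounded to 3 significant figures: 7.00.

7.00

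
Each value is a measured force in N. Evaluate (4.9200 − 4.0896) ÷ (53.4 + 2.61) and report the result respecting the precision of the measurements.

4.9200 − 4.0896 = 0.8304, limited to 4 d.p. → 4 s.f.; 53.4 + 2.61 = 56.01, limited to 1 d.p. → 3 s.f.
Carrying full precision, 0.8304 ÷ 56.01 = 0.0148259239422…; keep min(4, 3) = 3 s.f.
Rounded to 3 significant figures: 0.0148.

0.0148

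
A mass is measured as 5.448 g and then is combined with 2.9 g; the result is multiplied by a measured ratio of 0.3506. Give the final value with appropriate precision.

2.9 g

5.448 g + 2.9 g = 8.348 g; the sum is limited to 1 decimal place (2 s.f.).
Carrying full precision, 8.348 × 0.3506 = 2.9268088 g; 0.3506 has 4 s.f., so the result keeps min(2, 4) = 2 s.f.
Rounded to 2 significant figures: 2.9 g.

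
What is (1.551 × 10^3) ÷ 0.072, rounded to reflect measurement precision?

2.2 × 10^4

(1.551 × 10^3) ÷ 0.072 = 21541.6666667…
Multiplication/division keeps the fewest significant figures: 1.551 × 10^3 → 4 s.f., 0.072 → 2 s.f.; limit is 2.
Rounded to 2 significant figures: 2.2 × 10^4.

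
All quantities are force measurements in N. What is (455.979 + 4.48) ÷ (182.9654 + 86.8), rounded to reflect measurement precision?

455.979 + 4.48 = 460.459, limited to 2 d.p. → 5 s.f.; 182.9654 + 86.8 = 269.7654, limited to 1 d.p. → 4 s.f.
Carrying full precision, 460.459 ÷ 269.7654 = 1.70688679868…; keep min(5, 4) = 4 s.f.
Rounded to 4 significant figures: 1.707.

1.707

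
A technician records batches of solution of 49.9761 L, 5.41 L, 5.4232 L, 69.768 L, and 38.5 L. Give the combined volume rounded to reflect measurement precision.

169.1 L

49.9761 L + 5.41 L + 5.4232 L + 69.768 L + 38.5 L = 169.0773 L.
Addition/subtraction keeps the fewest decimal places: 49.9761 → 4 decimal places, 5.41 → 2 decimal places, 5.4232 → 4 decimal places, 69.768 → 3 decimal places, 38.5 → 1 decimal place; limit is 1.
Rounded to 1 decimal place: 169.1 L.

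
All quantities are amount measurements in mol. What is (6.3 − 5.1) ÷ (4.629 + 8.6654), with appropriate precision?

0.090

6.3 − 5.1 = 1.2, limited to 1 d.p. → 2 s.f.; 4.629 + 8.6654 = 13.2944, limited to 3 d.p. → 5 s.f.
Carrying full precision, 1.2 ÷ 13.2944 = 0.0902635696233…; keep min(2, 5) = 2 s.f.
Rounded to 2 significant figures: 0.090.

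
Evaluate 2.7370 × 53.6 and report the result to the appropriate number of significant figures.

147

2.7370 × 53.6 = 146.7032
Multiplication/division keeps the fewest significant figures: 2.7370 → 5 s.f., 53.6 → 3 s.f.; limit is 3.
Rounded to 3 significant figures: 147.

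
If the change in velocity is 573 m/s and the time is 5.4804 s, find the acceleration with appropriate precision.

105 m/s²

acceleration = 573 m/s ÷ 5.4804 s = 104.554412087… m/s².
573 has 3 significant figures; 5.4804 has 5.
Division/multiplication keeps the fewest: 3 significant figures.
Rounded: 105 m/s².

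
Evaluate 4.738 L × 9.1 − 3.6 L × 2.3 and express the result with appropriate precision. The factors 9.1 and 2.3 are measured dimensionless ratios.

35 L

4.738 × 9.1 = 43.1158 → 43 L (2 s.f., last digit at the 10^0 place).
3.6 × 2.3 = 8.28 → 8.3 L (2 s.f., last digit at the 10^-1 place).
Difference: 34.8358 L; keep the coarser place, 10^0.
Result: 35 L.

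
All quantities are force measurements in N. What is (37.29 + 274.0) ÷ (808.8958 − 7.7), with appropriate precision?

37.29 + 274.0 = 311.29, limited to 1 d.p. → 4 s.f.; 808.8958 − 7.7 = 801.1958, limited to 1 d.p. → 4 s.f.
Carrying full precision, 311.29 ÷ 801.1958 = 0.388531742178…; keep min(4, 4) = 4 s.f.
Rounded to 4 significant figures: 0.3885.

0.3885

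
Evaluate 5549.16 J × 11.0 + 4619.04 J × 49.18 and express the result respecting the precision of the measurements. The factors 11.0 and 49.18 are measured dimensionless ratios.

5549.16 × 11.0 = 61040.76 → 6.10 × 10⁴ J (3 s.f., last digit at the 10^2 place).
4619.04 × 49.18 = 227164.3872 → 2.272 × 10⁵ J (4 s.f., last digit at the 10^2 place).
Sum: 288205.1472 J; keep the coarser place, 10^2.
Result: 2.882 × 10⁵ J.

2.882 × 10⁵ J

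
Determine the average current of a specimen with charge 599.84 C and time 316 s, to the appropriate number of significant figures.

average current = 599.84 C ÷ 316 s = 1.8982278481… A.
599.84 has 5 significant figures; 316 has 3.
Division/multiplication keeps the fewest: 3 significant figures.
Rounded: 1.90 A.

1.90 A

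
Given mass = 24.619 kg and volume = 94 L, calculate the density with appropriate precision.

density = 24.619 kg ÷ 94 L = 0.261904255319… kg/L.
24.619 has 5 significant figures; 94 has 2.
Division/multiplication keeps the fewest: 2 significant figures.
Rounded: 0.26 kg/L.

0.26 kg/L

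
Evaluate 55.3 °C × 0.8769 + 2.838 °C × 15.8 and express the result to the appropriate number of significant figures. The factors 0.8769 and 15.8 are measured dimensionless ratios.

55.3 × 0.8769 = 48.49257 → 48.5 °C (3 s.f., last digit at the 10^-1 place).
2.838 × 15.8 = 44.8404 → 44.8 °C (3 s.f., last digit at the 10^-1 place).
Sum: 93.33297 °C; keep the coarser place, 10^-1.
Result: 93.3 °C.

93.3 °C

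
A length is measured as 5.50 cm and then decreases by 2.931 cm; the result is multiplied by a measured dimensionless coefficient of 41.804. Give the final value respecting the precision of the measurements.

5.50 cm − 2.931 cm = 2.569 cm; the difference is limited to 2 decimal places (3 s.f.).
Carrying full precision, 2.569 × 41.804 = 107.394476 cm; 41.804 has 5 s.f., so the result keeps min(3, 5) = 3 s.f.
Rounded to 3 significant figures: 107 cm.

107 cm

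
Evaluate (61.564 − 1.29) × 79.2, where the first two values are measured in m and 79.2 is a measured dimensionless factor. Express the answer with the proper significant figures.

4.77 × 10³ m

61.564 m − 1.29 m = 60.274 m; the difference is limited to 2 decimal places (4 s.f.).
Carrying full precision, 60.274 × 79.2 = 4773.7008 m; 79.2 has 3 s.f., so the result keeps min(4, 3) = 3 s.f.
Rounded to 3 significant figures: 4.77 × 10³ m.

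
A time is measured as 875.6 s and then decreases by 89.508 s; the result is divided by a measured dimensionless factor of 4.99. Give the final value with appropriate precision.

875.6 s − 89.508 s = 786.092 s; the difference is limited to 1 decimal place (4 s.f.).
Carrying full precision, 786.092 ÷ 4.99 = 157.533466934… s; 4.99 has 3 s.f., so the result keeps min(4, 3) = 3 s.f.
Rounded to 3 significant figures: 158 s.

158 s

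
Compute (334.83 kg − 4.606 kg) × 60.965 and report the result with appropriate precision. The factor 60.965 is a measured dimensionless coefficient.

20132 kg

334.83 kg − 4.606 kg = 330.224 kg; the difference is limited to 2 decimal places (5 s.f.).
Carrying full precision, 330.224 × 60.965 = 20132.10616 kg; 60.965 has 5 s.f., so the result keeps min(5, 5) = 5 s.f.
Rounded to 5 significant figures: 20132 kg.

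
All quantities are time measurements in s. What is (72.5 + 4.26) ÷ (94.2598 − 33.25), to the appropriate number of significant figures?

1.26

72.5 + 4.26 = 76.76, limited to 1 d.p. → 3 s.f.; 94.2598 − 33.25 = 61.0098, limited to 2 d.p. → 4 s.f.
Carrying full precision, 76.76 ÷ 61.0098 = 1.25815852535…; keep min(3, 4) = 3 s.f.
Rounded to 3 significant figures: 1.26.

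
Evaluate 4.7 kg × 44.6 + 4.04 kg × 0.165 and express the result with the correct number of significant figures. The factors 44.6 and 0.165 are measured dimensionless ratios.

2.1 × 10² kg

4.7 × 44.6 = 209.62 → 2.1 × 10² kg (2 s.f., last digit at the 10^1 place).
4.04 × 0.165 = 0.6666 → 0.667 kg (3 s.f., last digit at the 10^-3 place).
Sum: 210.2866 kg; keep the coarser place, 10^1.
Result: 2.1 × 10² kg.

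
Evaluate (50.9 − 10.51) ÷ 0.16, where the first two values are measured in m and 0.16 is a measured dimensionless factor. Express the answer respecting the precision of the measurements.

2.5 × 10^2 m

50.9 m − 10.51 m = 40.39 m; the difference is limited to 1 decimal place (3 s.f.).
Carrying full precision, 40.39 ÷ 0.16 = 252.4375 m; 0.16 has 2 s.f., so the result keeps min(3, 2) = 2 s.f.
Rounded to 2 significant figures: 2.5 × 10^2 m.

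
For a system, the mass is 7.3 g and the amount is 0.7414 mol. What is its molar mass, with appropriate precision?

9.8 g/mol

molar mass = 7.3 g ÷ 0.7414 mol = 9.8462368492… g/mol.
7.3 has 2 significant figures; 0.7414 has 4.
Division/multiplication keeps the fewest: 2 significant figures.
Rounded: 9.8 g/mol.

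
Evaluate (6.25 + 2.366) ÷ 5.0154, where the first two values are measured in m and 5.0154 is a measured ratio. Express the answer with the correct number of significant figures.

1.72 m

6.25 m + 2.366 m = 8.616 m; the sum is limited to 2 decimal places (3 s.f.).
Carrying full precision, 8.616 ÷ 5.0154 = 1.71790884077… m; 5.0154 has 5 s.f., so the result keeps min(3, 5) = 3 s.f.
Rounded to 3 significant figures: 1.72 m.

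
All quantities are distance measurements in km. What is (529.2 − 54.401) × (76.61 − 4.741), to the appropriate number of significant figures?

529.2 − 54.401 = 474.799, limited to 1 d.p. → 4 s.f.; 76.61 − 4.741 = 71.869, limited to 2 d.p. → 4 s.f.
Carrying full precision, 474.799 × 71.869 = 34123.329331; keep min(4, 4) = 4 s.f.
Rounded to 4 significant figures: 3.412 × 10⁴ km².

3.412 × 10⁴ km²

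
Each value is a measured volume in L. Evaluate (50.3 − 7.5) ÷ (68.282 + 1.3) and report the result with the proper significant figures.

0.615

50.3 − 7.5 = 42.8, limited to 1 d.p. → 3 s.f.; 68.282 + 1.3 = 69.582, limited to 1 d.p. → 3 s.f.
Carrying full precision, 42.8 ÷ 69.582 = 0.615101606737…; keep min(3, 3) = 3 s.f.
Rounded to 3 significant figures: 0.615.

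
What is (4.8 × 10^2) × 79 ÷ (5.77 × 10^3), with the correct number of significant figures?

6.6

(4.8 × 10^2) × 79 ÷ (5.77 × 10^3) = 6.5719237435…
Multiplication/division keeps the fewest significant figures: 4.8 × 10^2 → 2 s.f., 79 → 2 s.f., 5.77 × 10^3 → 3 s.f.; limit is 2.
Rounded to 2 significant figures: 6.6.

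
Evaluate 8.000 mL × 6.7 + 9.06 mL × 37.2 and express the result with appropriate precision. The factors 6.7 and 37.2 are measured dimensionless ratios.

391 mL

8.000 × 6.7 = 53.6 → 54 mL (2 s.f., last digit at the 10^0 place).
9.06 × 37.2 = 337.032 → 337 mL (3 s.f., last digit at the 10^0 place).
Sum: 390.632 mL; keep the coarser place, 10^0.
Result: 391 mL.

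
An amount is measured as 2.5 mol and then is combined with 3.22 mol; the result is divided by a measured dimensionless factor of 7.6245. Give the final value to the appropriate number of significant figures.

0.75 mol

2.5 mol + 3.22 mol = 5.72 mol; the sum is limited to 1 decimal place (2 s.f.).
Carrying full precision, 5.72 ÷ 7.6245 = 0.75021312873… mol; 7.6245 has 5 s.f., so the result keeps min(2, 5) = 2 s.f.
Rounded to 2 significant figures: 0.75 mol.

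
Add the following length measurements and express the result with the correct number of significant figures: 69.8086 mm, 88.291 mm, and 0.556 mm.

158.656 mm

69.8086 mm + 88.291 mm + 0.556 mm = 158.6556 mm.
Addition/subtraction keeps the fewest decimal places: 69.8086 → 4 decimal places, 88.291 → 3 decimal places, 0.556 → 3 decimal places; limit is 3.
Rounded to 3 decimal places: 158.656 mm.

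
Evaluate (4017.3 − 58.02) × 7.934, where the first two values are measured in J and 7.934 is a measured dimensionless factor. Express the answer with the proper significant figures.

4017.3 J − 58.02 J = 3959.28 J; the difference is limited to 1 decimal place (5 s.f.).
Carrying full precision, 3959.28 × 7.934 = 31412.92752 J; 7.934 has 4 s.f., so the result keeps min(5, 4) = 4 s.f.
Rounded to 4 significant figures: 3.141 × 10^4 J.

3.141 × 10^4 J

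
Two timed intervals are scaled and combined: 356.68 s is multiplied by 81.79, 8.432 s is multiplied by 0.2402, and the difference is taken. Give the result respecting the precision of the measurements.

356.68 × 81.79 = 29172.8572 → 2.917 × 10⁴ s (4 s.f., last digit at the 10^1 place).
8.432 × 0.2402 = 2.0253664 → 2.025 s (4 s.f., last digit at the 10^-3 place).
Difference: 29170.8318336 s; keep the coarser place, 10^1.
Result: 2.917 × 10⁴ s.

2.917 × 10⁴ s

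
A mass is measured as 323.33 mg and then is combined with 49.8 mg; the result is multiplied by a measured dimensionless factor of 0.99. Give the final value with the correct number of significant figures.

323.33 mg + 49.8 mg = 373.13 mg; the sum is limited to 1 decimal place (4 s.f.).
Carrying full precision, 373.13 × 0.99 = 369.3987 mg; 0.99 has 2 s.f., so the result keeps min(4, 2) = 2 s.f.
Rounded to 2 significant figures: 3.7 × 10² mg.

3.7 × 10² mg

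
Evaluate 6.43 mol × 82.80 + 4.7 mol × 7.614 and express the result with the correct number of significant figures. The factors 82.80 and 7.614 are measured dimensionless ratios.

568 mol

6.43 × 82.80 = 532.404 → 532 mol (3 s.f., last digit at the 10^0 place).
4.7 × 7.614 = 35.7858 → 36 mol (2 s.f., last digit at the 10^0 place).
Sum: 568.1898 mol; keep the coarser place, 10^0.
Result: 568 mol.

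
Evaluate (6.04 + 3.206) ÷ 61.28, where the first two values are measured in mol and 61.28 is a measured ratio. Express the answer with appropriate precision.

6.04 mol + 3.206 mol = 9.246 mol; the sum is limited to 2 decimal places (3 s.f.).
Carrying full precision, 9.246 ÷ 61.28 = 0.150881201044… mol; 61.28 has 4 s.f., so the result keeps min(3, 4) = 3 s.f.
Rounded to 3 significant figures: 1.51 × 10^-1 mol.

1.51 × 10^-1 mol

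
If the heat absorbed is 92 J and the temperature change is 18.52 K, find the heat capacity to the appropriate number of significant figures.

heat capacity = 92 J ÷ 18.52 K = 4.96760259179… J/K.
92 has 2 significant figures; 18.52 has 4.
Division/multiplication keeps the fewest: 2 significant figures.
Rounded: 5.0 J/K.

5.0 J/K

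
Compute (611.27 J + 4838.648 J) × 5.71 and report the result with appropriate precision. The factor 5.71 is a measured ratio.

3.11 × 10^4 J

611.27 J + 4838.648 J = 5449.918 J; the sum is limited to 2 decimal places (6 s.f.).
Carrying full precision, 5449.918 × 5.71 = 31119.03178 J; 5.71 has 3 s.f., so the result keeps min(6, 3) = 3 s.f.
Rounded to 3 significant figures: 3.11 × 10^4 J.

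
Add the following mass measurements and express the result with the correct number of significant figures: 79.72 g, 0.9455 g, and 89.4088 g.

79.72 g + 0.9455 g + 89.4088 g = 170.0743 g.
Addition/subtraction keeps the fewest decimal places: 79.72 → 2 decimal places, 0.9455 → 4 decimal places, 89.4088 → 4 decimal places; limit is 2.
Rounded to 2 decimal places: 1.7007 × 10² g.

1.7007 × 10² g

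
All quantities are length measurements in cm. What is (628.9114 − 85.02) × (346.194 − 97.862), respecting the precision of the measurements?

1.3507 × 10⁵ cm²

628.9114 − 85.02 = 543.8914, limited to 2 d.p. → 5 s.f.; 346.194 − 97.862 = 248.332, limited to 3 d.p. → 6 s.f.
Carrying full precision, 543.8914 × 248.332 = 135065.639145…; keep min(5, 6) = 5 s.f.
Rounded to 5 significant figures: 1.3507 × 10⁵ cm².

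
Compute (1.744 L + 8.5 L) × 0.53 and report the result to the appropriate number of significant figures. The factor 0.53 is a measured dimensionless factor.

1.744 L + 8.5 L = 10.244 L; the sum is limited to 1 decimal place (3 s.f.).
Carrying full precision, 10.244 × 0.53 = 5.42932 L; 0.53 has 2 s.f., so the result keeps min(3, 2) = 2 s.f.
Rounded to 2 significant figures: 5.4 L.

5.4 L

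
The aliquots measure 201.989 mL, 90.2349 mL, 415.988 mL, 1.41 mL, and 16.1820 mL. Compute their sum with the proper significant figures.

201.989 mL + 90.2349 mL + 415.988 mL + 1.41 mL + 16.1820 mL = 725.8039 mL.
Addition/subtraction keeps the fewest decimal places: 201.989 → 3 decimal places, 90.2349 → 4 decimal places, 415.988 → 3 decimal places, 1.41 → 2 decimal places, 16.1820 → 4 decimal places; limit is 2.
Rounded to 2 decimal places: 7.2580 × 10² mL.

7.2580 × 10² mL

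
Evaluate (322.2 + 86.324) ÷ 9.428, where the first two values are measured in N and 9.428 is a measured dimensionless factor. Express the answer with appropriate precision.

43.33 N

322.2 N + 86.324 N = 408.524 N; the sum is limited to 1 decimal place (4 s.f.).
Carrying full precision, 408.524 ÷ 9.428 = 43.3309291472… N; 9.428 has 4 s.f., so the result keeps min(4, 4) = 4 s.f.
Rounded to 4 significant figures: 43.33 N.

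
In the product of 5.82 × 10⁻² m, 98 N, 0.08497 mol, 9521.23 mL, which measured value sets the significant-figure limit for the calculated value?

5.82 × 10⁻² m → 3 s.f.; 98 N → 2 s.f.; 0.08497 mol → 4 s.f.; 9521.23 mL → 6 s.f.
The fewest is 2 significant figures, from 98 N.

98 N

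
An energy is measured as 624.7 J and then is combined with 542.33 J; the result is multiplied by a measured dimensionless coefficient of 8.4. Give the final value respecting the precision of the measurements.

624.7 J + 542.33 J = 1167.03 J; the sum is limited to 1 decimal place (5 s.f.).
Carrying full precision, 1167.03 × 8.4 = 9803.052 J; 8.4 has 2 s.f., so the result keeps min(5, 2) = 2 s.f.
Rounded to 2 significant figures: 9.8 × 10^3 J.

9.8 × 10^3 J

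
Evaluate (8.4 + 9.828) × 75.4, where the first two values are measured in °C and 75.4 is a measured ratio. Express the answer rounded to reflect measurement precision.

1.37 × 10^3 °C

8.4 °C + 9.828 °C = 18.228 °C; the sum is limited to 1 decimal place (3 s.f.).
Carrying full precision, 18.228 × 75.4 = 1374.3912 °C; 75.4 has 3 s.f., so the result keeps min(3, 3) = 3 s.f.
Rounded to 3 significant figures: 1.37 × 10^3 °C.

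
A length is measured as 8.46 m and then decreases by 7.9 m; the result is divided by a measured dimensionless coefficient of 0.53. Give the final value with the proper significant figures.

1 m

8.46 m − 7.9 m = 0.56 m; the difference is limited to 1 decimal place (1 s.f.).
Carrying full precision, 0.56 ÷ 0.53 = 1.05660377358… m; 0.53 has 2 s.f., so the result keeps min(1, 2) = 1 s.f.
Rounded to 1 significant figure: 1 m.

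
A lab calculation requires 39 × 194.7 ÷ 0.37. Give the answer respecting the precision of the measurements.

39 × 194.7 ÷ 0.37 = 20522.4324324…
Multiplication/division keeps the fewest significant figures: 39 → 2 s.f., 194.7 → 4 s.f., 0.37 → 2 s.f.; limit is 2.
Rounded to 2 significant figures: 2.1 × 10⁴.

2.1 × 10⁴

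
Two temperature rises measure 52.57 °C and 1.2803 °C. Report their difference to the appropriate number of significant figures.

51.29 °C

52.57 °C − 1.2803 °C = 51.2897 °C.
Addition/subtraction keeps the fewest decimal places: 52.57 → 2 decimal places, 1.2803 → 4 decimal places; limit is 2.
Rounded to 2 decimal places: 51.29 °C.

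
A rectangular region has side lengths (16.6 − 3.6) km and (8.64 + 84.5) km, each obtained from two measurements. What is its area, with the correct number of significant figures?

1.21 × 10³ km²

16.6 − 3.6 = 13.0, limited to 1 d.p. → 3 s.f.; 8.64 + 84.5 = 93.14, limited to 1 d.p. → 3 s.f.
Carrying full precision, 13.0 × 93.14 = 1210.82; keep min(3, 3) = 3 s.f.
Rounded to 3 significant figures: 1.21 × 10³ km².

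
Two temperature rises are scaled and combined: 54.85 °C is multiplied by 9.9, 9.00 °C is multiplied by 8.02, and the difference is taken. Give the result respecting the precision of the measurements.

4.7 × 10² °C

54.85 × 9.9 = 543.015 → 5.4 × 10² °C (2 s.f., last digit at the 10^1 place).
9.00 × 8.02 = 72.18 → 72.2 °C (3 s.f., last digit at the 10^-1 place).
Difference: 470.835 °C; keep the coarser place, 10^1.
Result: 4.7 × 10² °C.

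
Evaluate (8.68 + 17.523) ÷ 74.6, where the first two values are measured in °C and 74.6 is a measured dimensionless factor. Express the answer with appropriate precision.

8.68 °C + 17.523 °C = 26.203 °C; the sum is limited to 2 decimal places (4 s.f.).
Carrying full precision, 26.203 ÷ 74.6 = 0.351246648794… °C; 74.6 has 3 s.f., so the result keeps min(4, 3) = 3 s.f.
Rounded to 3 significant figures: 0.351 °C.

0.351 °C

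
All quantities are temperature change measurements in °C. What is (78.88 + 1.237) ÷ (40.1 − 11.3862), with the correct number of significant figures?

2.79

78.88 + 1.237 = 80.117, limited to 2 d.p. → 4 s.f.; 40.1 − 11.3862 = 28.7138, limited to 1 d.p. → 3 s.f.
Carrying full precision, 80.117 ÷ 28.7138 = 2.79019147588…; keep min(4, 3) = 3 s.f.
Rounded to 3 significant figures: 2.79.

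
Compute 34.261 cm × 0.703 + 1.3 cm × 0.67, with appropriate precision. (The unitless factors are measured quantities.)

34.261 × 0.703 = 24.085483 → 24.1 cm (3 s.f., last digit at the 10^-1 place).
1.3 × 0.67 = 0.871 → 0.87 cm (2 s.f., last digit at the 10^-2 place).
Sum: 24.956483 cm; keep the coarser place, 10^-1.
Result: 25.0 cm.

25.0 cm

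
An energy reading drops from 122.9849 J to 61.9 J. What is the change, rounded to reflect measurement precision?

61.1 J

122.9849 J − 61.9 J = 61.0849 J.
Addition/subtraction keeps the fewest decimal places: 122.9849 → 4 decimal places, 61.9 → 1 decimal place; limit is 1.
Rounded to 1 decimal place: 61.1 J.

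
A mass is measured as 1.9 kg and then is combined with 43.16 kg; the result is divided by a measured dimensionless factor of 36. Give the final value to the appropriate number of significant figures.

1.9 kg + 43.16 kg = 45.06 kg; the sum is limited to 1 decimal place (3 s.f.).
Carrying full precision, 45.06 ÷ 36 = 1.25166666667… kg; 36 has 2 s.f., so the result keeps min(3, 2) = 2 s.f.
Rounded to 2 significant figures: 1.3 kg.

1.3 kg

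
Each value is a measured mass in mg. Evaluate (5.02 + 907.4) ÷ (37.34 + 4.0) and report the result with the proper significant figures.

5.02 + 907.4 = 912.42, limited to 1 d.p. → 4 s.f.; 37.34 + 4.0 = 41.34, limited to 1 d.p. → 3 s.f.
Carrying full precision, 912.42 ÷ 41.34 = 22.0711175617…; keep min(4, 3) = 3 s.f.
Rounded to 3 significant figures: 22.1.

22.1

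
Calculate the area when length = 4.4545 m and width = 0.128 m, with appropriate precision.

area = 4.4545 m × 0.128 m = 0.570176 m².
4.4545 has 5 significant figures; 0.128 has 3.
Division/multiplication keeps the fewest: 3 significant figures.
Rounded: 0.570 m².

0.570 m²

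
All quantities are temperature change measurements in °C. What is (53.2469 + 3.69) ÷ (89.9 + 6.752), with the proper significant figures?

0.589

53.2469 + 3.69 = 56.9369, limited to 2 d.p. → 4 s.f.; 89.9 + 6.752 = 96.652, limited to 1 d.p. → 3 s.f.
Carrying full precision, 56.9369 ÷ 96.652 = 0.589091793238…; keep min(4, 3) = 3 s.f.
Rounded to 3 significant figures: 0.589.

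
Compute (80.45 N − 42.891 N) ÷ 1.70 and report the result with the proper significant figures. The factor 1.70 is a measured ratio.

80.45 N − 42.891 N = 37.559 N; the difference is limited to 2 decimal places (4 s.f.).
Carrying full precision, 37.559 ÷ 1.70 = 22.0935294118… N; 1.70 has 3 s.f., so the result keeps min(4, 3) = 3 s.f.
Rounded to 3 significant figures: 22.1 N.

22.1 N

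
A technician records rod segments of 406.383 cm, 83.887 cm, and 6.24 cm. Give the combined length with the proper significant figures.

406.383 cm + 83.887 cm + 6.24 cm = 496.510 cm.
Addition/subtraction keeps the fewest decimal places: 406.383 → 3 decimal places, 83.887 → 3 decimal places, 6.24 → 2 decimal places; limit is 2.
Rounded to 2 decimal places: 496.51 cm.

496.51 cm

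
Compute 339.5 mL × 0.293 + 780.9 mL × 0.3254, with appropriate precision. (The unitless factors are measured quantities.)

339.5 × 0.293 = 99.4735 → 99.5 mL (3 s.f., last digit at the 10^-1 place).
780.9 × 0.3254 = 254.10486 → 254.1 mL (4 s.f., last digit at the 10^-1 place).
Sum: 353.57836 mL; keep the coarser place, 10^-1.
Result: 353.6 mL.

353.6 mL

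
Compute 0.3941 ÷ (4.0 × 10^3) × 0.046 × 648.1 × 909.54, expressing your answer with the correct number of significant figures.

0.3941 ÷ (4.0 × 10^3) × 0.046 × 648.1 × 909.54 = 2.6715794859…
Multiplication/division keeps the fewest significant figures: 0.3941 → 4 s.f., 4.0 × 10^3 → 2 s.f., 0.046 → 2 s.f., 648.1 → 4 s.f., 909.54 → 5 s.f.; limit is 2.
Rounded to 2 significant figures: 2.7.

2.7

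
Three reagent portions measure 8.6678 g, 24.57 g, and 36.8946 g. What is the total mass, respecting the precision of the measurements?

70.13 g

8.6678 g + 24.57 g + 36.8946 g = 70.1324 g.
Addition/subtraction keeps the fewest decimal places: 8.6678 → 4 decimal places, 24.57 → 2 decimal places, 36.8946 → 4 decimal places; limit is 2.
Rounded to 2 decimal places: 70.13 g.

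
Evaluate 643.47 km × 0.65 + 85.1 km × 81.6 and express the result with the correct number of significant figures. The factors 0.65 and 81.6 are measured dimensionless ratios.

7.36 × 10³ km

643.47 × 0.65 = 418.2555 → 4.2 × 10² km (2 s.f., last digit at the 10^1 place).
85.1 × 81.6 = 6944.16 → 6.94 × 10³ km (3 s.f., last digit at the 10^1 place).
Sum: 7362.4155 km; keep the coarser place, 10^1.
Result: 7.36 × 10³ km.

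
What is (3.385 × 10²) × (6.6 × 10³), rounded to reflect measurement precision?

(3.385 × 10²) × (6.6 × 10³) = 2234100
Multiplication/division keeps the fewest significant figures: 3.385 × 10² → 4 s.f., 6.6 × 10³ → 2 s.f.; limit is 2.
Rounded to 2 significant figures: 2.2 × 10⁶.

2.2 × 10⁶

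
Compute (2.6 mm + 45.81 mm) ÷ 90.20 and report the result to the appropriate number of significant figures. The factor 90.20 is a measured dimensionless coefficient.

0.537 mm

2.6 mm + 45.81 mm = 48.41 mm; the sum is limited to 1 decimal place (3 s.f.).
Carrying full precision, 48.41 ÷ 90.20 = 0.536696230599… mm; 90.20 has 4 s.f., so the result keeps min(3, 4) = 3 s.f.
Rounded to 3 significant figures: 0.537 mm.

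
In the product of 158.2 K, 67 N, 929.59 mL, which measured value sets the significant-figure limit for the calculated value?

67 N

158.2 K → 4 s.f.; 67 N → 2 s.f.; 929.59 mL → 5 s.f.
The fewest is 2 significant figures, from 67 N.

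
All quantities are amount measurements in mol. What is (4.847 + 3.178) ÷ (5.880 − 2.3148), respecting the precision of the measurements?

4.847 + 3.178 = 8.025, limited to 3 d.p. → 4 s.f.; 5.880 − 2.3148 = 3.5652, limited to 3 d.p. → 4 s.f.
Carrying full precision, 8.025 ÷ 3.5652 = 2.25092561427…; keep min(4, 4) = 4 s.f.
Rounded to 4 significant figures: 2.251.

2.251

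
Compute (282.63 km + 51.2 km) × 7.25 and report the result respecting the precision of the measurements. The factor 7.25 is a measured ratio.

2.42 × 10^3 km

282.63 km + 51.2 km = 333.83 km; the sum is limited to 1 decimal place (4 s.f.).
Carrying full precision, 333.83 × 7.25 = 2420.2675 km; 7.25 has 3 s.f., so the result keeps min(4, 3) = 3 s.f.
Rounded to 3 significant figures: 2.42 × 10^3 km.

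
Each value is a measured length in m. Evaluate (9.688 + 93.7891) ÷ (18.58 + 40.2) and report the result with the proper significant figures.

9.688 + 93.7891 = 103.4771, limited to 3 d.p. → 6 s.f.; 18.58 + 40.2 = 58.78, limited to 1 d.p. → 3 s.f.
Carrying full precision, 103.4771 ÷ 58.78 = 1.76041340592…; keep min(6, 3) = 3 s.f.
Rounded to 3 significant figures: 1.76.

1.76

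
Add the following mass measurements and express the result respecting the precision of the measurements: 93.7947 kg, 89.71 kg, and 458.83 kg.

642.33 kg

93.7947 kg + 89.71 kg + 458.83 kg = 642.3347 kg.
Addition/subtraction keeps the fewest decimal places: 93.7947 → 4 decimal places, 89.71 → 2 decimal places, 458.83 → 2 decimal places; limit is 2.
Rounded to 2 decimal places: 642.33 kg.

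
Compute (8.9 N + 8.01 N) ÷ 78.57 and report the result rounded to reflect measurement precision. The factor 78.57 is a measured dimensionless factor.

8.9 N + 8.01 N = 16.91 N; the sum is limited to 1 decimal place (3 s.f.).
Carrying full precision, 16.91 ÷ 78.57 = 0.215222094947… N; 78.57 has 4 s.f., so the result keeps min(3, 4) = 3 s.f.
Rounded to 3 significant figures: 0.215 N.

0.215 N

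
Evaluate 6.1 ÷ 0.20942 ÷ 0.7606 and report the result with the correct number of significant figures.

6.1 ÷ 0.20942 ÷ 0.7606 = 38.2961714401…
Multiplication/division keeps the fewest significant figures: 6.1 → 2 s.f., 0.20942 → 5 s.f., 0.7606 → 4 s.f.; limit is 2.
Rounded to 2 significant figures: 38.

38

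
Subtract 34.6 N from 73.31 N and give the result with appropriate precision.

38.7 N

73.31 N − 34.6 N = 38.71 N.
Addition/subtraction keeps the fewest decimal places: 73.31 → 2 decimal places, 34.6 → 1 decimal place; limit is 1.
Rounded to 1 decimal place: 38.7 N.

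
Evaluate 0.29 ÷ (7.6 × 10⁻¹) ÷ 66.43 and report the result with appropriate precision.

0.29 ÷ (7.6 × 10⁻¹) ÷ 66.43 = 0.00574407567919…
Multiplication/division keeps the fewest significant figures: 0.29 → 2 s.f., 7.6 × 10⁻¹ → 2 s.f., 66.43 → 4 s.f.; limit is 2.
Rounded to 2 significant figures: 0.0057.

0.0057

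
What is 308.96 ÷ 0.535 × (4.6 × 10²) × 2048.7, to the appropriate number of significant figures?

308.96 ÷ 0.535 × (4.6 × 10²) × 2048.7 = 544232751.252…
Multiplication/division keeps the fewest significant figures: 308.96 → 5 s.f., 0.535 → 3 s.f., 4.6 × 10² → 2 s.f., 2048.7 → 5 s.f.; limit is 2.
Rounded to 2 significant figures: 5.4 × 10⁸.

5.4 × 10⁸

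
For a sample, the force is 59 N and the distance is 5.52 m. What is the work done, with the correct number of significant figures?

3.3 × 10² J

work done = 59 N × 5.52 m = 325.68 J.
59 has 2 significant figures; 5.52 has 3.
Division/multiplication keeps the fewest: 2 significant figures.
Rounded: 3.3 × 10² J.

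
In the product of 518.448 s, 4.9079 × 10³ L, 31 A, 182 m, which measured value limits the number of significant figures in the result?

518.448 s → 6 s.f.; 4.9079 × 10³ L → 5 s.f.; 31 A → 2 s.f.; 182 m → 3 s.f.
The fewest is 2 significant figures, from 31 A.

31 A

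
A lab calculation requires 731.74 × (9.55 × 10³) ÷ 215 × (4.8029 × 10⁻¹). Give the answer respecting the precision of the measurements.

731.74 × (9.55 × 10³) ÷ 215 × (4.8029 × 10⁻¹) = 15610.8033206…
Multiplication/division keeps the fewest significant figures: 731.74 → 5 s.f., 9.55 × 10³ → 3 s.f., 215 → 3 s.f., 4.8029 × 10⁻¹ → 5 s.f.; limit is 3.
Rounded to 3 significant figures: 1.56 × 10⁴.

1.56 × 10⁴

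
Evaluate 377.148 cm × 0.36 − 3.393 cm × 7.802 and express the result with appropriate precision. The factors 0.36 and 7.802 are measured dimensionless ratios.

1.1 × 10² cm

377.148 × 0.36 = 135.77328 → 1.4 × 10² cm (2 s.f., last digit at the 10^1 place).
3.393 × 7.802 = 26.472186 → 26.47 cm (4 s.f., last digit at the 10^-2 place).
Difference: 109.301094 cm; keep the coarser place, 10^1.
Result: 1.1 × 10² cm.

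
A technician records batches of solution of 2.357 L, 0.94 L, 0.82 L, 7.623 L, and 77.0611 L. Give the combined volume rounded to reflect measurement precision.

2.357 L + 0.94 L + 0.82 L + 7.623 L + 77.0611 L = 88.8011 L.
Addition/subtraction keeps the fewest decimal places: 2.357 → 3 decimal places, 0.94 → 2 decimal places, 0.82 → 2 decimal places, 7.623 → 3 decimal places, 77.0611 → 4 decimal places; limit is 2.
Rounded to 2 decimal places: 88.80 L.

88.80 L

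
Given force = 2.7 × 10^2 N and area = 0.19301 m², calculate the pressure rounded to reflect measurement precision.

1.4 × 10^3 Pa

pressure = 2.7 × 10^2 N ÷ 0.19301 m² = 1398.89124916… Pa.
2.7 × 10^2 has 2 significant figures; 0.19301 has 5.
Division/multiplication keeps the fewest: 2 significant figures.
Rounded: 1.4 × 10^3 Pa.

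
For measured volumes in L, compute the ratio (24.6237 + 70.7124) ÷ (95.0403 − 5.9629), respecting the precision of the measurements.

1.07026

24.6237 + 70.7124 = 95.3361, limited to 4 d.p. → 6 s.f.; 95.0403 − 5.9629 = 89.0774, limited to 4 d.p. → 6 s.f.
Carrying full precision, 95.3361 ÷ 89.0774 = 1.0702613682…; keep min(6, 6) = 6 s.f.
Rounded to 6 significant figures: 1.07026.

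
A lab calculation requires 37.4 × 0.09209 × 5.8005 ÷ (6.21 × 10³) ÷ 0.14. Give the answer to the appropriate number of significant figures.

37.4 × 0.09209 × 5.8005 ÷ (6.21 × 10³) ÷ 0.14 = 0.0229789336128…
Multiplication/division keeps the fewest significant figures: 37.4 → 3 s.f., 0.09209 → 4 s.f., 5.8005 → 5 s.f., 6.21 × 10³ → 3 s.f., 0.14 → 2 s.f.; limit is 2.
Rounded to 2 significant figures: 0.023.

0.023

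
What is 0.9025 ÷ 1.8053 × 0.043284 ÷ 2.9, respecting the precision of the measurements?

0.0075

0.9025 ÷ 1.8053 × 0.043284 ÷ 2.9 = 0.00746151847911…
Multiplication/division keeps the fewest significant figures: 0.9025 → 4 s.f., 1.8053 → 5 s.f., 0.043284 → 5 s.f., 2.9 → 2 s.f.; limit is 2.
Rounded to 2 significant figures: 0.0075.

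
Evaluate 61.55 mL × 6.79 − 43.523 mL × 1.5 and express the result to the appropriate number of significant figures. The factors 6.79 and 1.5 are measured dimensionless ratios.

61.55 × 6.79 = 417.9245 → 418 mL (3 s.f., last digit at the 10^0 place).
43.523 × 1.5 = 65.2845 → 65 mL (2 s.f., last digit at the 10^0 place).
Difference: 352.64 mL; keep the coarser place, 10^0.
Result: 353 mL.

353 mL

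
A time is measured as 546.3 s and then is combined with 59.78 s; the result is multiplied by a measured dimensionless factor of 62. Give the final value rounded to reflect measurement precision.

546.3 s + 59.78 s = 606.08 s; the sum is limited to 1 decimal place (4 s.f.).
Carrying full precision, 606.08 × 62 = 37576.96 s; 62 has 2 s.f., so the result keeps min(4, 2) = 2 s.f.
Rounded to 2 significant figures: 3.8 × 10⁴ s.

3.8 × 10⁴ s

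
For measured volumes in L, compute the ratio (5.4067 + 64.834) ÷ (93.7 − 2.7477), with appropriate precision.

0.772

5.4067 + 64.834 = 70.2407, limited to 3 d.p. → 5 s.f.; 93.7 − 2.7477 = 90.9523, limited to 1 d.p. → 3 s.f.
Carrying full precision, 70.2407 ÷ 90.9523 = 0.772280635014…; keep min(5, 3) = 3 s.f.
Rounded to 3 significant figures: 0.772.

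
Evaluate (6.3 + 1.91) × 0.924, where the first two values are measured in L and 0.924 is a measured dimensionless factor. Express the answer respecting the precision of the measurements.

6.3 L + 1.91 L = 8.21 L; the sum is limited to 1 decimal place (2 s.f.).
Carrying full precision, 8.21 × 0.924 = 7.58604 L; 0.924 has 3 s.f., so the result keeps min(2, 3) = 2 s.f.
Rounded to 2 significant figures: 7.6 L.

7.6 L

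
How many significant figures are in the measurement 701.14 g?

701.14: zeros between nonzero digits are significant.

5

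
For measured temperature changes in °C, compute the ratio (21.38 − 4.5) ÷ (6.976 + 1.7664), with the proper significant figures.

1.93

21.38 − 4.5 = 16.88, limited to 1 d.p. → 3 s.f.; 6.976 + 1.7664 = 8.7424, limited to 3 d.p. → 4 s.f.
Carrying full precision, 16.88 ÷ 8.7424 = 1.93081991215…; keep min(3, 4) = 3 s.f.
Rounded to 3 significant figures: 1.93.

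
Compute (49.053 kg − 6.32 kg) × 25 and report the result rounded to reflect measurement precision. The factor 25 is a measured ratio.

1.1 × 10³ kg

49.053 kg − 6.32 kg = 42.733 kg; the difference is limited to 2 decimal places (4 s.f.).
Carrying full precision, 42.733 × 25 = 1068.325 kg; 25 has 2 s.f., so the result keeps min(4, 2) = 2 s.f.
Rounded to 2 significant figures: 1.1 × 10³ kg.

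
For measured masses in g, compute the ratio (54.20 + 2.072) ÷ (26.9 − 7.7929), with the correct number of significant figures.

54.20 + 2.072 = 56.272, limited to 2 d.p. → 4 s.f.; 26.9 − 7.7929 = 19.1071, limited to 1 d.p. → 3 s.f.
Carrying full precision, 56.272 ÷ 19.1071 = 2.94508324131…; keep min(4, 3) = 3 s.f.
Rounded to 3 significant figures: 2.95.

2.95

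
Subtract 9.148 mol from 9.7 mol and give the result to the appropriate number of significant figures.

0.6 mol

9.7 mol − 9.148 mol = 0.552 mol.
Addition/subtraction keeps the fewest decimal places: 9.7 → 1 decimal place, 9.148 → 3 decimal places; limit is 1.
Rounded to 1 decimal place: 0.6 mol.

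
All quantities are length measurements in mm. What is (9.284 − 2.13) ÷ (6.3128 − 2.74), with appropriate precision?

2.00

9.284 − 2.13 = 7.154, limited to 2 d.p. → 3 s.f.; 6.3128 − 2.74 = 3.5728, limited to 2 d.p. → 3 s.f.
Carrying full precision, 7.154 ÷ 3.5728 = 2.00235109718…; keep min(3, 3) = 3 s.f.
Rounded to 3 significant figures: 2.00.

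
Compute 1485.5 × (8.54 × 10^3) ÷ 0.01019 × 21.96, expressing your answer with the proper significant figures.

2.73 × 10^10

1485.5 × (8.54 × 10^3) ÷ 0.01019 × 21.96 = 2.73393810795 × 10^10…
Multiplication/division keeps the fewest significant figures: 1485.5 → 5 s.f., 8.54 × 10^3 → 3 s.f., 0.01019 → 4 s.f., 21.96 → 4 s.f.; limit is 3.
Rounded to 3 significant figures: 2.73 × 10^10.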